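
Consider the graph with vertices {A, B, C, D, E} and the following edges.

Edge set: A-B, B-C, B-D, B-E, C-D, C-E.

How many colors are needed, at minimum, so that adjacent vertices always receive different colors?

3

B, C, D are pairwise adjacent, so at least 3 colors are needed.
A valid assignment using 3 colors: A=blue, B=red, C=blue, D=green, E=green. Every edge joins two different colors.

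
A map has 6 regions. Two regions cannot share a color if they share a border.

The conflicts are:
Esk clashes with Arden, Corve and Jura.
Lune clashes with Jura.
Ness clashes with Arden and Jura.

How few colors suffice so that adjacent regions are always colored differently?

2

Ness and Arden conflict, so at least 2 colors are needed.
One proper 2-coloring: Esk=2, Lune=2, Ness=2, Arden=1, Corve=1, Jura=1. Each listed conflict is separated.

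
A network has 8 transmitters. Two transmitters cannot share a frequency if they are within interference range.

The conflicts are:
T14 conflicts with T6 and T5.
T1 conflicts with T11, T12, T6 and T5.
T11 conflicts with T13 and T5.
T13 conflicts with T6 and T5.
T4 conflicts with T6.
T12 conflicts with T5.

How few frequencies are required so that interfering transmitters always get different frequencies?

3

T11, T13, T5 pairwise conflict, so at least 3 frequencies are needed.
A valid assignment using 3 frequencies: T14=2, T1=2, T11=3, T13=2, T4=2, T12=3, T6=1, T5=1. Every pair that conflicts lands in different frequencies.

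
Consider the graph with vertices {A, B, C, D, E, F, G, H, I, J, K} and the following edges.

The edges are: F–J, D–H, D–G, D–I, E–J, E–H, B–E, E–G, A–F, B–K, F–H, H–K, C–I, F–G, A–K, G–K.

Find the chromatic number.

A and F are adjacent, so at least 2 colors are needed.
2 colors suffice: color red → {C, D, E, F, K}; color blue → {A, B, G, H, I, J}. Every edge joins two different colors.

2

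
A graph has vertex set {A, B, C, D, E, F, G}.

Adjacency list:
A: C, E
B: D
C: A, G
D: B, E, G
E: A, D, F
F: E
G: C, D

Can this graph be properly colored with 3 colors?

Yes

The chromatic number is 3. The cycle A-E-D-G-C-A has odd length 5, so it cannot be 2-colored; at least 3 colors are needed.
3 colors suffice: color 1 → {C, D, F}; color 2 → {B, E, G}; color 3 → {A}.
That is already a proper 3-coloring.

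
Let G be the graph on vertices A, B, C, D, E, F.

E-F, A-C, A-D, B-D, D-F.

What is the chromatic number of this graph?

2

E and F are adjacent, so at least 2 colors are needed.
A valid assignment using 2 colors: A=blue, B=blue, C=red, D=red, E=red, F=blue. Each edge has distinct colors on its endpoints.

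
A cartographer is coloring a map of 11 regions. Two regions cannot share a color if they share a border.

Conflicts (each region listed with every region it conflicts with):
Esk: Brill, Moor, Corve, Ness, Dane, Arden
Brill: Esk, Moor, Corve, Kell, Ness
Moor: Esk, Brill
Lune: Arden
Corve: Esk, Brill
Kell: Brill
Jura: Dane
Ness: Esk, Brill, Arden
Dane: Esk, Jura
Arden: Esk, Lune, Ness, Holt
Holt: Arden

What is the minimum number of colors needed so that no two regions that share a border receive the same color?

3

Esk, Brill, Ness are mutually in conflict, so at least 3 colors are needed.
3 colors suffice: Esk=1, Brill=2, Moor=3, Lune=1, Corve=3, Kell=1, Jura=1, Ness=3, Dane=2, Arden=2, Holt=1. Each listed conflict is separated.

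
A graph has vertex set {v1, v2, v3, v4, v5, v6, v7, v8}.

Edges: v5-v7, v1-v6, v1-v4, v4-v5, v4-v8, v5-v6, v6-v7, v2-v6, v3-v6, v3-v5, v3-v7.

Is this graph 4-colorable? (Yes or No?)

The chromatic number is 4. v3, v5, v6, v7 are mutually adjacent (a clique of size 4), so at least 4 colors are needed.
4 colors suffice: color 1 → {v4, v6}; color 2 → {v1, v2, v5, v8}; color 3 → {v7}; color 4 → {v3}.
That is already a proper 4-coloring.

Yes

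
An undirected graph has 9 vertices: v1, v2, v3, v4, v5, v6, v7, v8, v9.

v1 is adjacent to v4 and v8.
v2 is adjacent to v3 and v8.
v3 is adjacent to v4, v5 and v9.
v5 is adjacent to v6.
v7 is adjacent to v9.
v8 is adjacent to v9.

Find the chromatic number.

The cycle v1-v8-v9-v3-v4-v1 has odd length 5, so it cannot be 2-colored; at least 3 colors are needed.
3 colors suffice: color 1 → {v3, v6, v7, v8}; color 2 → {v1, v2, v5, v9}; color 3 → {v4}. No two adjacent vertices share a color.

3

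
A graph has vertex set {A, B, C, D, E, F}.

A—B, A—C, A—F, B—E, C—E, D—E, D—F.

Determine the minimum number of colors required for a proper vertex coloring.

3

The cycle D-F-A-C-E-D has odd length 5, so it cannot be 2-colored; at least 3 colors are needed.
A valid assignment using 3 colors: A=red, B=blue, C=blue, D=green, E=red, F=blue. No two adjacent vertices share a color.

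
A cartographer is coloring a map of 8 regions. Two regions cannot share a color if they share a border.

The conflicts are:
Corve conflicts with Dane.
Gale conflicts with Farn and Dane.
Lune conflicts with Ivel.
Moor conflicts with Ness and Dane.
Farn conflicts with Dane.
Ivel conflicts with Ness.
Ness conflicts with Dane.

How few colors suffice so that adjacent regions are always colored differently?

Moor, Ness, Dane are mutually in conflict, so at least 3 colors are needed.
3 colors suffice: color 1 → {Ivel, Dane}; color 2 → {Corve, Gale, Lune, Ness}; color 3 → {Moor, Farn}. Every pair that conflicts lands in different colors.

3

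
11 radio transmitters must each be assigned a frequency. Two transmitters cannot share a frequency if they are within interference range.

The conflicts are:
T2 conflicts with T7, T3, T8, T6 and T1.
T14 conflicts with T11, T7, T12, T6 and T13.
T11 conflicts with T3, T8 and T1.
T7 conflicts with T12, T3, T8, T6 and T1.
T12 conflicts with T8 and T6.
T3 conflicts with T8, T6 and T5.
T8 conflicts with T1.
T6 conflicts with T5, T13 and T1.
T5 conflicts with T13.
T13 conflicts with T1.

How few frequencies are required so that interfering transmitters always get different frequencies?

T2, T7, T8, T1 are mutually in conflict, so at least 4 frequencies are needed.
4 frequencies suffice: frequency 1 → {T8, T6}; frequency 2 → {T11, T7, T13}; frequency 3 → {T14, T3, T1}; frequency 4 → {T2, T12, T5}. Each listed conflict is separated.

4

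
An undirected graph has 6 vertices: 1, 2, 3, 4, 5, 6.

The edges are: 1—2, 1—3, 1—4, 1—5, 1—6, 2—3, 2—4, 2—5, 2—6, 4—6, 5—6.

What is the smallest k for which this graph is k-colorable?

1, 2, 5, 6 form a clique, so at least 4 colors are needed.
4 colors suffice: color red → {2}; color blue → {1}; color green → {3, 6}; color yellow → {4, 5}. Every edge joins two different colors.

4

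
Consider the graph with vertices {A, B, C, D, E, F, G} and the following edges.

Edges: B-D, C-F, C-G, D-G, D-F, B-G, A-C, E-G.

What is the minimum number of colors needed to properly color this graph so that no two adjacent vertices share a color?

3

B, D, G form a triangle, so at least 3 colors are needed.
3 colors suffice: color 1 → {A, F, G}; color 2 → {C, D, E}; color 3 → {B}. No two adjacent vertices share a color.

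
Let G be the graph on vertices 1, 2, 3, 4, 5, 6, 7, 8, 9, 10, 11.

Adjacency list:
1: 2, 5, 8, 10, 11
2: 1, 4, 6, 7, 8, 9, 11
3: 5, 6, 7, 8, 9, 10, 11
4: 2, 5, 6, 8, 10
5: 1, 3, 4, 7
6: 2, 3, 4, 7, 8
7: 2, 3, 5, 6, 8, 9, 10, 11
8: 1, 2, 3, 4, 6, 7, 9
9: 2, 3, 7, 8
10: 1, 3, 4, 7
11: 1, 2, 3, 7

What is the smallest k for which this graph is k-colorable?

4

2, 7, 8, 9 form a clique, so at least 4 colors are needed.
4 colors suffice: color a → {1, 4, 7}; color b → {2, 3}; color c → {5, 8, 10, 11}; color d → {6, 9}. Each edge has distinct colors on its endpoints.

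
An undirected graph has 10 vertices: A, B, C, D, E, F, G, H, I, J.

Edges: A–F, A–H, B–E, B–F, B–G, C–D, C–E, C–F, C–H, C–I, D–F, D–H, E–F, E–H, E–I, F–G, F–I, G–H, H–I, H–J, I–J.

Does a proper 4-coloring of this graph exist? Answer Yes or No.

Yes

The chromatic number is 4. C, E, H, I are mutually adjacent (a clique of size 4), so at least 4 colors are needed.
4 colors suffice: color 1 → {F, H}; color 2 → {A, B, D, I}; color 3 → {E, G, J}; color 4 → {C}.
That is already a proper 4-coloring.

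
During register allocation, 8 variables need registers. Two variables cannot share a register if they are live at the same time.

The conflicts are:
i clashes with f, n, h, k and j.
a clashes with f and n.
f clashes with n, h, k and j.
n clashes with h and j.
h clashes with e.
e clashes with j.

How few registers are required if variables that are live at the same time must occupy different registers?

4

i, f, n, h are mutually in conflict, so at least 4 registers are needed.
4 registers suffice: register 1 → {f, e}; register 2 → {i, a}; register 3 → {n, k}; register 4 → {h, j}. No two conflicting variables share a register.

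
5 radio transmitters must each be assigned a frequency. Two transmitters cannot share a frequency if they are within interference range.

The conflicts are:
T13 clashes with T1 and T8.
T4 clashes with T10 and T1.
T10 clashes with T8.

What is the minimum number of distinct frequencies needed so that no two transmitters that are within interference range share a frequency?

The cycle T1-T4-T10-T8-T13-T1 has odd length 5, so it cannot be 2-colored; at least 3 frequencies are needed.
3 frequencies suffice: T13=2, T4=2, T10=1, T1=1, T8=3. Each listed conflict is separated.

3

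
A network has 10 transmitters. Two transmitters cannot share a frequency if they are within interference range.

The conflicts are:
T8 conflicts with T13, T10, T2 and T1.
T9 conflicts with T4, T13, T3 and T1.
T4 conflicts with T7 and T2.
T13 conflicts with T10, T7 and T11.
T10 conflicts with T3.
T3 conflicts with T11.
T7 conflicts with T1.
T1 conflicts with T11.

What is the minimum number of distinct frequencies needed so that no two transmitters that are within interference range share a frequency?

T8, T13, T10 all conflict with each other, so at least 3 frequencies are needed.
Using 3 frequencies: T8=2, T9=2, T4=1, T13=1, T10=3, T3=1, T7=2, T2=3, T1=1, T11=2. No two conflicting transmitters share a frequency.

3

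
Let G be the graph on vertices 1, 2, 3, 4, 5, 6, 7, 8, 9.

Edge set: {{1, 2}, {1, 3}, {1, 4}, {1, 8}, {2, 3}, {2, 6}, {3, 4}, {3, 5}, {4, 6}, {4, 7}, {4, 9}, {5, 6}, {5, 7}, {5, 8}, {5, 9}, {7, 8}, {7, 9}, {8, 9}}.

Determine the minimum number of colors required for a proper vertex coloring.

5, 7, 8, 9 are mutually adjacent (a clique of size 4), so at least 4 colors are needed.
A valid assignment using 4 colors: 1=green, 2=red, 3=blue, 4=red, 5=red, 6=blue, 7=yellow, 8=blue, 9=green. No two adjacent vertices share a color.

4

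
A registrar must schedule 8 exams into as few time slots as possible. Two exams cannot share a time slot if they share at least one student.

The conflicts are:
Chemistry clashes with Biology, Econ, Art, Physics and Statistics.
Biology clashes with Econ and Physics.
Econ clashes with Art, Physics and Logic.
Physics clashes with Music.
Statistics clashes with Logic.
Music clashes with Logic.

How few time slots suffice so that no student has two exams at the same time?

Chemistry, Biology, Econ, Physics are mutually in conflict, so at least 4 time slots are needed.
4 time slots suffice: time slot 1 → {Econ, Statistics, Music}; time slot 2 → {Chemistry, Logic}; time slot 3 → {Art, Physics}; time slot 4 → {Biology}. Every pair that conflicts lands in different time slots.

4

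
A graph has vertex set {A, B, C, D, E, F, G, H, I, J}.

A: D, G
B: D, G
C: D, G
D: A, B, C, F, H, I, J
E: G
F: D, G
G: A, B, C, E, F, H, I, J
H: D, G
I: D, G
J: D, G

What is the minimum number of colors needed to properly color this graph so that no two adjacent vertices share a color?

C and G are adjacent, so at least 2 colors are needed.
2 colors suffice: color 1 → {D, G}; color 2 → {A, B, C, E, F, H, I, J}. Every edge joins two different colors.

2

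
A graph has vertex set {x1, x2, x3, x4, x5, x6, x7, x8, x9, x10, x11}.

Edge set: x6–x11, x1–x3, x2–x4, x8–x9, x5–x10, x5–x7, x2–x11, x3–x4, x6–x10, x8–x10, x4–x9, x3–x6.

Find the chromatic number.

The cycle x3-x4-x2-x11-x6-x3 has odd length 5, so it cannot be 2-colored; at least 3 colors are needed.
3 colors suffice: color 1 → {x1, x4, x5, x6, x8}; color 2 → {x2, x3, x7, x9, x10}; color 3 → {x11}. Each edge has distinct colors on its endpoints.

3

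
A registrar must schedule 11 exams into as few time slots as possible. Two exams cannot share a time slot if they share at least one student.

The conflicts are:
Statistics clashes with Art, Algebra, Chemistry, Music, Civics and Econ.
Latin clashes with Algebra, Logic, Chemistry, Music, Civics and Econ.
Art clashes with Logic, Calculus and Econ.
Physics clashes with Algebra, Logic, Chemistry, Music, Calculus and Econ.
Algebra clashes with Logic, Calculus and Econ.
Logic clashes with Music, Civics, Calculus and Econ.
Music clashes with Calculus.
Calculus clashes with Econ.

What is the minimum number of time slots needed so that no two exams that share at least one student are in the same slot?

Physics, Algebra, Logic, Calculus, Econ pairwise conflict, so at least 5 time slots are needed.
5 time slots suffice: time slot 1 → {Statistics, Logic}; time slot 2 → {Chemistry, Music, Civics, Econ}; time slot 3 → {Latin, Calculus}; time slot 4 → {Art, Physics}; time slot 5 → {Algebra}. Each listed conflict is separated.

5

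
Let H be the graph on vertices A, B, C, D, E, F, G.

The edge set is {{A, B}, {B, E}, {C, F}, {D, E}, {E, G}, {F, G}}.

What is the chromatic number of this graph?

D and E are adjacent, so at least 2 colors are needed.
2 colors suffice: color red → {A, E, F}; color blue → {B, C, D, G}. Each edge has distinct colors on its endpoints.

2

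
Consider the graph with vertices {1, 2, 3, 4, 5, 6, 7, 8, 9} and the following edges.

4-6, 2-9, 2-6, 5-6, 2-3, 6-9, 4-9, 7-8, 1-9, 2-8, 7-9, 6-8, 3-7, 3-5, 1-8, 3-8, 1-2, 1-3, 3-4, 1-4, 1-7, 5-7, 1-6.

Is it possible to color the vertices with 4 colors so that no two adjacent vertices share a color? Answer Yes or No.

Yes

The chromatic number is 4. 1, 2, 6, 9 form a clique, so at least 4 colors are needed.
4 colors suffice: color red → {1, 5}; color blue → {3, 6}; color green → {8, 9}; color yellow → {2, 4, 7}.
That is already a proper 4-coloring.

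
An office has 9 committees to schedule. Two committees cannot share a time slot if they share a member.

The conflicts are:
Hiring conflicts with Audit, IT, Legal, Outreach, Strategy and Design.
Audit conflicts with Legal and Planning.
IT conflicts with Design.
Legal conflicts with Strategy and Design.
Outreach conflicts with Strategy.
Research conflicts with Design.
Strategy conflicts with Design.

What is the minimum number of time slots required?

4

Hiring, Legal, Strategy, Design are mutually in conflict, so at least 4 time slots are needed.
4 time slots suffice: time slot 1 → {Hiring, Research, Planning}; time slot 2 → {Audit, Outreach, Design}; time slot 3 → {IT, Strategy}; time slot 4 → {Legal}. Every pair that conflicts lands in different time slots.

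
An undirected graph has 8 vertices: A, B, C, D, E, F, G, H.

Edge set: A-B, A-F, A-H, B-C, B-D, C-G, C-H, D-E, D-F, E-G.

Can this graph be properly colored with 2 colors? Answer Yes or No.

No

The cycle G-E-D-B-C-G has odd length 5, so it cannot be 2-colored; at least 3 colors are needed.
So 2 colors are not enough.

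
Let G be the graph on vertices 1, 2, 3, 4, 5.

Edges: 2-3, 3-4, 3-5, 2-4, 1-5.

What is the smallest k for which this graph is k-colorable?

3

2, 3, 4 are mutually adjacent, so at least 3 colors are needed.
A valid assignment using 3 colors: 1=red, 2=blue, 3=red, 4=green, 5=blue. No two adjacent vertices share a color.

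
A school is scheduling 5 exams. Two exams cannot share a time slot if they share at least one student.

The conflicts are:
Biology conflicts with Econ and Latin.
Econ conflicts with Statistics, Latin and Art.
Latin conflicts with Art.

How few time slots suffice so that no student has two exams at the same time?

Econ, Latin, Art all conflict with each other, so at least 3 time slots are needed.
3 time slots suffice: time slot 1 → {Econ}; time slot 2 → {Statistics, Latin}; time slot 3 → {Biology, Art}. Every pair that conflicts lands in different time slots.

3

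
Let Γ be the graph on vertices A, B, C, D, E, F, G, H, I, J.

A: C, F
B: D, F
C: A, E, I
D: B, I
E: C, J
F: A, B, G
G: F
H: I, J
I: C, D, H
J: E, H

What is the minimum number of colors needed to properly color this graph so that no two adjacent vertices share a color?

3

The cycle H-I-C-E-J-H has odd length 5, so it cannot be 2-colored; at least 3 colors are needed.
One proper 3-coloring: A=2, B=2, C=1, D=1, E=2, F=1, G=2, H=3, I=2, J=1. No two adjacent vertices share a color.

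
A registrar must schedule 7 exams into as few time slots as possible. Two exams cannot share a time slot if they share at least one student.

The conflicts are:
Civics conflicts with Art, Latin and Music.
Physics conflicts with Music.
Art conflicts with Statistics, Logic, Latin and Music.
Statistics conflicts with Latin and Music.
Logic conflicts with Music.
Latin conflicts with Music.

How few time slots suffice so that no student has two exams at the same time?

Civics, Art, Latin, Music pairwise conflict, so at least 4 time slots are needed.
4 time slots suffice: time slot 1 → {Music}; time slot 2 → {Physics, Art}; time slot 3 → {Logic, Latin}; time slot 4 → {Civics, Statistics}. No two conflicting exams share a time slot.

4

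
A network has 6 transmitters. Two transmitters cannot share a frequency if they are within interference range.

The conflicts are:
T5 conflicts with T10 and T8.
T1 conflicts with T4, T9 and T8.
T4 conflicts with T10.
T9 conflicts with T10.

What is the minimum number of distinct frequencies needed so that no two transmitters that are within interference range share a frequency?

The cycle T9-T1-T8-T5-T10-T9 has odd length 5, so it cannot be 2-colored; at least 3 frequencies are needed.
A valid assignment using 3 frequencies: T5=3, T1=1, T4=2, T9=2, T10=1, T8=2. Every pair that conflicts lands in different frequencies.

3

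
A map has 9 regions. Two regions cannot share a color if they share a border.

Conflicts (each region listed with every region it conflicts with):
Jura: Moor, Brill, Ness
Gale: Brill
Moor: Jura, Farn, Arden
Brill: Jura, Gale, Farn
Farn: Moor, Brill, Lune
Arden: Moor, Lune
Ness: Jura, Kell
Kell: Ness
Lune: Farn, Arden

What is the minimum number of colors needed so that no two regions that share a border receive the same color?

2

Brill and Farn conflict, so at least 2 colors are needed.
A valid assignment using 2 colors: Jura=2, Gale=2, Moor=1, Brill=1, Farn=2, Arden=2, Ness=1, Kell=2, Lune=1. Every pair that conflicts lands in different colors.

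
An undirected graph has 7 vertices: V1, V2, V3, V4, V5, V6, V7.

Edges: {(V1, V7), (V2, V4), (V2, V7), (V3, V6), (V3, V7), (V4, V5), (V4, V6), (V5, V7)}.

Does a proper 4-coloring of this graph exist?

The chromatic number is 3. The cycle V4-V5-V7-V3-V6-V4 has odd length 5, so it cannot be 2-colored; at least 3 colors are needed.
One proper 3-coloring: V1=blue, V2=blue, V3=green, V4=red, V5=blue, V6=blue, V7=red.
Since 4 ≥ 3, a proper 4-coloring certainly exists.

Yes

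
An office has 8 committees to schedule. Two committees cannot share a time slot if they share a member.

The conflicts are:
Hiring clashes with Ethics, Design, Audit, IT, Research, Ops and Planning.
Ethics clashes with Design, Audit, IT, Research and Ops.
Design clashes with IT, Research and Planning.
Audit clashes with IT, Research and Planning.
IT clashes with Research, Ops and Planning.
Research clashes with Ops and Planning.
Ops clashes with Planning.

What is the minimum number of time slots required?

Hiring, Audit, IT, Research, Planning pairwise conflict, so at least 5 time slots are needed.
A valid assignment using 5 time slots: Hiring=1, Ethics=4, Design=5, Audit=5, IT=2, Research=3, Ops=5, Planning=4. Each listed conflict is separated.

5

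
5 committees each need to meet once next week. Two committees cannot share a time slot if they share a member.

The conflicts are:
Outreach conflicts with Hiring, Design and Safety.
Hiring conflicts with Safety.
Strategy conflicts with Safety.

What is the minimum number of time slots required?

Outreach, Hiring, Safety pairwise conflict, so at least 3 time slots are needed.
3 time slots suffice: time slot 1 → {Outreach, Strategy}; time slot 2 → {Design, Safety}; time slot 3 → {Hiring}. No two conflicting committees share a time slot.

3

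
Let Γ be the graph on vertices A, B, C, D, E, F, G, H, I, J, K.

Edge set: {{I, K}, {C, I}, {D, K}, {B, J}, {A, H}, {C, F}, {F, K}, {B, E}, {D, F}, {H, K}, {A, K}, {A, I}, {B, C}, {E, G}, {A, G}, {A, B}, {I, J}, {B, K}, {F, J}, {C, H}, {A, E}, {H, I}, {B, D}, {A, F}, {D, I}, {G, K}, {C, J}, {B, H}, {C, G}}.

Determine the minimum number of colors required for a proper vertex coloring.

A, B, H, K are mutually adjacent (a clique of size 4), so at least 4 colors are needed.
One proper 4-coloring: A=red, B=blue, C=red, D=red, E=green, F=blue, G=blue, H=yellow, I=blue, J=green, K=green. Each edge has distinct colors on its endpoints.

4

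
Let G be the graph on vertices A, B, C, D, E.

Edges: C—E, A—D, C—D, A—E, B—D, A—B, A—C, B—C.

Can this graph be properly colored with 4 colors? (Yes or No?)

Yes

The chromatic number is 4. A, B, C, D form a clique, so at least 4 colors are needed.
4 colors suffice: color 1 → {A}; color 2 → {C}; color 3 → {D, E}; color 4 → {B}.
That is already a proper 4-coloring.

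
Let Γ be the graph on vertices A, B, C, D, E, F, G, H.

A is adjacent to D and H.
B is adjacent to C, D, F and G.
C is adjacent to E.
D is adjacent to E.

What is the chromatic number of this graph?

2

A and H are adjacent, so at least 2 colors are needed.
2 colors suffice: color 1 → {A, B, E}; color 2 → {C, D, F, G, H}. No two adjacent vertices share a color.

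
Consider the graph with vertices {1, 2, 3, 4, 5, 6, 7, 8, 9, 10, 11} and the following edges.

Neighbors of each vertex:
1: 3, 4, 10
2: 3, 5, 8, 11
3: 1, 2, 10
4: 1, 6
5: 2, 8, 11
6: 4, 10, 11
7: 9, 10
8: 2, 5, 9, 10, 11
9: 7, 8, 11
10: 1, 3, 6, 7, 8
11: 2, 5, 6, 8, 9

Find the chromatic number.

2, 5, 8, 11 are mutually adjacent (a clique of size 4), so at least 4 colors are needed.
4 colors suffice: color a → {4, 10, 11}; color b → {3, 6, 7, 8}; color c → {1, 2, 9}; color d → {5}. Each edge has distinct colors on its endpoints.

4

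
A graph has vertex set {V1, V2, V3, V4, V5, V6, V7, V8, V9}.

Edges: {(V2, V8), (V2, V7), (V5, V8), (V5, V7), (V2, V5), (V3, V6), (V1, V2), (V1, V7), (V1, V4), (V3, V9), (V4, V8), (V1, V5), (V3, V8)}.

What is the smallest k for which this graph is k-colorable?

4

V1, V2, V5, V7 form a clique, so at least 4 colors are needed.
4 colors suffice: color 1 → {V1, V6, V8, V9}; color 2 → {V3, V4, V5}; color 3 → {V2}; color 4 → {V7}. Every edge joins two different colors.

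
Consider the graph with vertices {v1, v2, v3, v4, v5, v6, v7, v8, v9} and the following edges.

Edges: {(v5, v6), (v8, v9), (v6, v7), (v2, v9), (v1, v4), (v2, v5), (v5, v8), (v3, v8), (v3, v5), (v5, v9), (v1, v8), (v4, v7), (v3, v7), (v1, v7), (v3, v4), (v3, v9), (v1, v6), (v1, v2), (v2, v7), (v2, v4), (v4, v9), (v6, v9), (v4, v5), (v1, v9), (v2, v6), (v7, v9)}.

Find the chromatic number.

v1, v2, v4, v7, v9 are mutually adjacent (a clique of size 5), so at least 5 colors are needed.
One proper 5-coloring: v1=5, v2=2, v3=2, v4=4, v5=3, v6=4, v7=3, v8=4, v9=1. No two adjacent vertices share a color.

5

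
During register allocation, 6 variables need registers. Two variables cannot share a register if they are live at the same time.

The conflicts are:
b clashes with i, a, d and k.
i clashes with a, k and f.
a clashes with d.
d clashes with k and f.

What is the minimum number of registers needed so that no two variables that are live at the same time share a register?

b, d, k are mutually in conflict, so at least 3 registers are needed.
3 registers suffice: register 1 → {b, f}; register 2 → {i, d}; register 3 → {a, k}. No two conflicting variables share a register.

3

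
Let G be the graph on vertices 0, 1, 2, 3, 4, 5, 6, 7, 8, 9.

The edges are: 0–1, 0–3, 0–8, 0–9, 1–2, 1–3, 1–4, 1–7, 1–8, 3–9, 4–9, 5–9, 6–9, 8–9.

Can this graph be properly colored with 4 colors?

The chromatic number is 3. 0, 3, 9 are pairwise adjacent, so at least 3 colors are needed.
One proper 3-coloring: 0=blue, 1=red, 2=blue, 3=green, 4=blue, 5=blue, 6=blue, 7=blue, 8=green, 9=red.
Since 4 ≥ 3, a proper 4-coloring certainly exists.

Yes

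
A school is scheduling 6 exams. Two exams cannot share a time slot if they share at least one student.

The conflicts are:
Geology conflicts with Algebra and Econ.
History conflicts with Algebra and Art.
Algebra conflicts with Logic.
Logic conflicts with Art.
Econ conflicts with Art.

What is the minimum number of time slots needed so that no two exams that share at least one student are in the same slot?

3

The cycle Art-Logic-Algebra-Geology-Econ-Art has odd length 5, so it cannot be 2-colored; at least 3 time slots are needed.
3 time slots suffice: Geology=2, History=2, Algebra=1, Logic=2, Econ=3, Art=1. Each listed conflict is separated.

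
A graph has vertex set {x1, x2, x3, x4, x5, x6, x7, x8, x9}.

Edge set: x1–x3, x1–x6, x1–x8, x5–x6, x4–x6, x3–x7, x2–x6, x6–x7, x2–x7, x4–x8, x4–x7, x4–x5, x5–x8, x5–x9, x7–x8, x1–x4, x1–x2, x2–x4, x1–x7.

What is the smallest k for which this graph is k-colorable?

x1, x2, x4, x6, x7 form a clique, so at least 5 colors are needed.
5 colors suffice: color R → {x5, x7}; color B → {x1, x9}; color G → {x3, x4}; color Y → {x6, x8}; color P → {x2}. No two adjacent vertices share a color.

5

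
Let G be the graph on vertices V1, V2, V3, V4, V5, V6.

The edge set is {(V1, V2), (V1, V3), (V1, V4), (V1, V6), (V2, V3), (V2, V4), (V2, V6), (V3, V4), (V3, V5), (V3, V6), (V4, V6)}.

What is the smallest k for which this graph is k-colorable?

5

V1, V2, V3, V4, V6 are mutually adjacent (a clique of size 5), so at least 5 colors are needed.
One proper 5-coloring: V1=2, V2=5, V3=1, V4=4, V5=2, V6=3. No two adjacent vertices share a color.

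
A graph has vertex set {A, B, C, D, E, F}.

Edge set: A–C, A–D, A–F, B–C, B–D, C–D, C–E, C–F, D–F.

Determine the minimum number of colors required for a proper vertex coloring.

4

A, C, D, F form a clique, so at least 4 colors are needed.
4 colors suffice: color red → {C}; color blue → {D, E}; color green → {A, B}; color yellow → {F}. No two adjacent vertices share a color.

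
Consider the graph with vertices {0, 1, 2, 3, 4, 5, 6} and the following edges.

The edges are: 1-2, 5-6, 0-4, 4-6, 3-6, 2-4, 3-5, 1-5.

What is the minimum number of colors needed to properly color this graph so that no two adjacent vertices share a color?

3, 5, 6 form a triangle, so at least 3 colors are needed.
3 colors suffice: color red → {4, 5}; color blue → {0, 2, 6}; color green → {1, 3}. No two adjacent vertices share a color.

3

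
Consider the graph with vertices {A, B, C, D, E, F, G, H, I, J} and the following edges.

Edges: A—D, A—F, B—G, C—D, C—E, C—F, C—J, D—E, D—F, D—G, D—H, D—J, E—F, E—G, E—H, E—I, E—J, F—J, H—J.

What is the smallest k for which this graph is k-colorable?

5

C, D, E, F, J are mutually adjacent (a clique of size 5), so at least 5 colors are needed.
One proper 5-coloring: A=1, B=1, C=5, D=2, E=1, F=3, G=3, H=3, I=2, J=4. No two adjacent vertices share a color.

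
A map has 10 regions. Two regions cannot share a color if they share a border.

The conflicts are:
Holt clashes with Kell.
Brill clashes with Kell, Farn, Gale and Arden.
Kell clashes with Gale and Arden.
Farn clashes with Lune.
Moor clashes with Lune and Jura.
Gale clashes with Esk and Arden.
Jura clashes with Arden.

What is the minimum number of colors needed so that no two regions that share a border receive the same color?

Brill, Kell, Gale, Arden are mutually in conflict, so at least 4 colors are needed.
4 colors suffice: color 1 → {Holt, Brill, Lune, Esk, Jura}; color 2 → {Kell, Farn, Moor}; color 3 → {Arden}; color 4 → {Gale}. Every pair that conflicts lands in different colors.

4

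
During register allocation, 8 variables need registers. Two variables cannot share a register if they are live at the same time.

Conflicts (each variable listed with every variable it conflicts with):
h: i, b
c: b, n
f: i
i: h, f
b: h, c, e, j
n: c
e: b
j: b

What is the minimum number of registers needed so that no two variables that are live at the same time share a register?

2

h and b conflict, so at least 2 registers are needed.
A valid assignment using 2 registers: h=2, c=2, f=2, i=1, b=1, n=1, e=2, j=2. Each listed conflict is separated.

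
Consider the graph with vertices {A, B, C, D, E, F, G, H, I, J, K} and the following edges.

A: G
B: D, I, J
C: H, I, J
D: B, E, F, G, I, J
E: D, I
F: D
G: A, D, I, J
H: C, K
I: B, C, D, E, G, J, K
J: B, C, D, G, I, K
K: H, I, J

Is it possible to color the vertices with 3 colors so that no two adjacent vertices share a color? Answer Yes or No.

B, D, I, J form a clique, so at least 4 colors are needed.
So 3 colors are not enough.

No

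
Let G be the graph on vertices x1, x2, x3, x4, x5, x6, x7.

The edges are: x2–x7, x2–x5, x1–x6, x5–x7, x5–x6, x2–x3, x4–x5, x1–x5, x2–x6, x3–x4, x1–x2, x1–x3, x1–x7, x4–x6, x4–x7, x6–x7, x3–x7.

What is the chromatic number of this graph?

x1, x2, x5, x6, x7 are pairwise adjacent (a clique of size 5), so at least 5 colors are needed.
5 colors suffice: x1=2, x2=5, x3=3, x4=2, x5=4, x6=3, x7=1. Every edge joins two different colors.

5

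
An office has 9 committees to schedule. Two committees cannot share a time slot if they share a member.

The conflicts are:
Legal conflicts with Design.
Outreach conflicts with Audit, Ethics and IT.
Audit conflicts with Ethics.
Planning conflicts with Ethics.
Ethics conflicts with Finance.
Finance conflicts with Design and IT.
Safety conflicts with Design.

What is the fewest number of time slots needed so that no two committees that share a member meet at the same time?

3

Outreach, Audit, Ethics all conflict with each other, so at least 3 time slots are needed.
3 time slots suffice: time slot 1 → {Ethics, Design, IT}; time slot 2 → {Legal, Outreach, Planning, Finance, Safety}; time slot 3 → {Audit}. Each listed conflict is separated.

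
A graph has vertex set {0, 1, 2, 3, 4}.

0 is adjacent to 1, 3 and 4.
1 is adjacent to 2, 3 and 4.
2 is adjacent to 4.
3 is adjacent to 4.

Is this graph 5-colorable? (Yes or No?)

The chromatic number is 4. 0, 1, 3, 4 are mutually adjacent (a clique of size 4), so at least 4 colors are needed.
4 colors suffice: color red → {4}; color blue → {1}; color green → {0, 2}; color yellow → {3}.
Since 5 ≥ 4, a proper 5-coloring certainly exists.

Yes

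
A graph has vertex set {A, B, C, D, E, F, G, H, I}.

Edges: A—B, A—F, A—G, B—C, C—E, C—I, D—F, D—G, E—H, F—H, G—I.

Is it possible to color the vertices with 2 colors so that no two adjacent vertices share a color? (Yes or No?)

No

The cycle G-A-B-C-I-G has odd length 5, so it cannot be 2-colored; at least 3 colors are needed.
So 2 colors are not enough.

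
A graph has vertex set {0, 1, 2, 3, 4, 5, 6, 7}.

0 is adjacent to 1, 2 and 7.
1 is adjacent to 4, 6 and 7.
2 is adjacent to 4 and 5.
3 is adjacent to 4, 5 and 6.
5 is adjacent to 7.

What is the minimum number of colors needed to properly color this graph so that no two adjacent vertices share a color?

0, 1, 7 form a triangle, so at least 3 colors are needed.
A valid assignment using 3 colors: 0=b, 1=a, 2=c, 3=c, 4=b, 5=a, 6=b, 7=c. Every edge joins two different colors.

3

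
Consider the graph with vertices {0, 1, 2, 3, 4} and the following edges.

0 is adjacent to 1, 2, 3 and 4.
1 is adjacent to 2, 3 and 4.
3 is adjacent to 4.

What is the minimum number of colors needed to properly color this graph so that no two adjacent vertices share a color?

4

0, 1, 3, 4 are pairwise adjacent (a clique of size 4), so at least 4 colors are needed.
4 colors suffice: 0=a, 1=b, 2=c, 3=c, 4=d. No two adjacent vertices share a color.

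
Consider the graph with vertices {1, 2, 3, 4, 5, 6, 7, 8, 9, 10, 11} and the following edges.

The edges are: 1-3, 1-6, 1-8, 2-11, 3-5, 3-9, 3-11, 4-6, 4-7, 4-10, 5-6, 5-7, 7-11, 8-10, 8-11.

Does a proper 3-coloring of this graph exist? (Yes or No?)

The chromatic number is 3. The cycle 8-11-7-4-10-8 has odd length 5, so it cannot be 2-colored; at least 3 colors are needed.
3 colors suffice: color a → {2, 3, 6, 7, 8}; color b → {1, 4, 5, 9, 11}; color c → {10}.
That is already a proper 3-coloring.

Yes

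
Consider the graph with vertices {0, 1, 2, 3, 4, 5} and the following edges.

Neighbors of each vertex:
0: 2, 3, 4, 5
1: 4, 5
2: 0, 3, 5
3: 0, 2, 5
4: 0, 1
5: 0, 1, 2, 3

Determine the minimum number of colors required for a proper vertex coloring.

0, 2, 3, 5 are pairwise adjacent (a clique of size 4), so at least 4 colors are needed.
4 colors suffice: color red → {4, 5}; color blue → {0, 1}; color green → {2}; color yellow → {3}. Each edge has distinct colors on its endpoints.

4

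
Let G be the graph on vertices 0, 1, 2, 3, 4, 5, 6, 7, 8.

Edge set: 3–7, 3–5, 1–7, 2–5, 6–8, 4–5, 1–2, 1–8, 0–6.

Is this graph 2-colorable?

No

The cycle 3-5-2-1-7-3 has odd length 5, so it cannot be 2-colored; at least 3 colors are needed.
So 2 colors are not enough.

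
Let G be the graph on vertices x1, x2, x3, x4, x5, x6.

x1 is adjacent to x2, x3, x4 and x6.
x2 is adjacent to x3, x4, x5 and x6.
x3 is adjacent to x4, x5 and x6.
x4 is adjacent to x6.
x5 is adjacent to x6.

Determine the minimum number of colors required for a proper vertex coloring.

5

x1, x2, x3, x4, x6 form a clique, so at least 5 colors are needed.
One proper 5-coloring: x1=Y, x2=B, x3=R, x4=P, x5=Y, x6=G. No two adjacent vertices share a color.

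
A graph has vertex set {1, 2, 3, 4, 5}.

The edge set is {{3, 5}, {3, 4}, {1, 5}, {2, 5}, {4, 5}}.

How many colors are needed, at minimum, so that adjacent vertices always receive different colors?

3

3, 4, 5 are mutually adjacent, so at least 3 colors are needed.
3 colors suffice: color red → {5}; color blue → {1, 2, 4}; color green → {3}. Each edge has distinct colors on its endpoints.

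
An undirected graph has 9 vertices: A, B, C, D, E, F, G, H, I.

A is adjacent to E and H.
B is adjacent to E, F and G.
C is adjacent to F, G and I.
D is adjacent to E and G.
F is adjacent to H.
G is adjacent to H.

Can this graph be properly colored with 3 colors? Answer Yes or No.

The chromatic number is 3. The cycle D-E-A-H-G-D has odd length 5, so it cannot be 2-colored; at least 3 colors are needed.
One proper 3-coloring: A=3, B=2, C=2, D=2, E=1, F=1, G=1, H=2, I=1.
That is already a proper 3-coloring.

Yes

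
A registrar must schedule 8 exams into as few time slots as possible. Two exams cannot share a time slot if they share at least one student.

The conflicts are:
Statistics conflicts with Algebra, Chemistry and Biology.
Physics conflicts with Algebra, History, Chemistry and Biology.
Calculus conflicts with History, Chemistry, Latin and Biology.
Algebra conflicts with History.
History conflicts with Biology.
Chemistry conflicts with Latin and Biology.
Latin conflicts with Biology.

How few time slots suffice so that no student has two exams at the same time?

Calculus, Chemistry, Latin, Biology pairwise conflict, so at least 4 time slots are needed.
4 time slots suffice: time slot 1 → {Algebra, Biology}; time slot 2 → {History, Chemistry}; time slot 3 → {Statistics, Physics, Calculus}; time slot 4 → {Latin}. No two conflicting exams share a time slot.

4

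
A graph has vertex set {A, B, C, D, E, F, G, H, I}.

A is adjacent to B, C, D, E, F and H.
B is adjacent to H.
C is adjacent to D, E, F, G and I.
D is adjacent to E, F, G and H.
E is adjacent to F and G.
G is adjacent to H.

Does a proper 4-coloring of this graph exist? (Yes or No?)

No

A, C, D, E, F are mutually adjacent (a clique of size 5), so at least 5 colors are needed.
So 4 colors are not enough.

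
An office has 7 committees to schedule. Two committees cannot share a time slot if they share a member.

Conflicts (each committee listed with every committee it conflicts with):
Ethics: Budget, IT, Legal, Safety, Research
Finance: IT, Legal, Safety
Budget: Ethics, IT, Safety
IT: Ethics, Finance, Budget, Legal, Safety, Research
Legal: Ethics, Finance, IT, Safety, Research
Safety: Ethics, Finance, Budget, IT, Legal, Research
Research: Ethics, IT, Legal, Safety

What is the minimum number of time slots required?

5

Ethics, IT, Legal, Safety, Research all conflict with each other, so at least 5 time slots are needed.
A valid assignment using 5 time slots: Ethics=4, Finance=4, Budget=3, IT=2, Legal=3, Safety=1, Research=5. No two conflicting committees share a time slot.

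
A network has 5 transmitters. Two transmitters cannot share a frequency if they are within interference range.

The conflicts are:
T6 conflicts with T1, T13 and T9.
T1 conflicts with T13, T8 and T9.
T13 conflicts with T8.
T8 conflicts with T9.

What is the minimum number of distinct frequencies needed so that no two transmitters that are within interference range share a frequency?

3

T6, T1, T9 all conflict with each other, so at least 3 frequencies are needed.
A valid assignment using 3 frequencies: T6=2, T1=1, T13=3, T8=2, T9=3. No two conflicting transmitters share a frequency.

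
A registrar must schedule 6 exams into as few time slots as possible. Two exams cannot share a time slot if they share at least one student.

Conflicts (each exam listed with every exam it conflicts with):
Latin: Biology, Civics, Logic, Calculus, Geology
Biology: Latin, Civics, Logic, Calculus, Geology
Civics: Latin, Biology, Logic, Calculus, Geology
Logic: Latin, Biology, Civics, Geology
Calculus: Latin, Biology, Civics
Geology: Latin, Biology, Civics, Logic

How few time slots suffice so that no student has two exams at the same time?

5

Latin, Biology, Civics, Logic, Geology are mutually in conflict, so at least 5 time slots are needed.
5 time slots suffice: time slot 1 → {Civics}; time slot 2 → {Latin}; time slot 3 → {Biology}; time slot 4 → {Calculus, Geology}; time slot 5 → {Logic}. No two conflicting exams share a time slot.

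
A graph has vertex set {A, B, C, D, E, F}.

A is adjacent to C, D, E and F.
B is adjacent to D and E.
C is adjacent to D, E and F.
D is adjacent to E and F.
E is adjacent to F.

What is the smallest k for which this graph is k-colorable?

A, C, D, E, F are pairwise adjacent (a clique of size 5), so at least 5 colors are needed.
One proper 5-coloring: A=3, B=3, C=5, D=1, E=2, F=4. Each edge has distinct colors on its endpoints.

5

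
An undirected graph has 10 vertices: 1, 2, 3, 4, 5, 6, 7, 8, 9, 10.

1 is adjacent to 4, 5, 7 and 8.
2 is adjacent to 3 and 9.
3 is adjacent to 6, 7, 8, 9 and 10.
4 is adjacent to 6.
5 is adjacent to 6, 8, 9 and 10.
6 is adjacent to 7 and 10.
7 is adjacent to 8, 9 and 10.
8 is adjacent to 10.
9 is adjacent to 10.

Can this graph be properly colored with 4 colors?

Yes

The chromatic number is 4. 3, 7, 9, 10 are pairwise adjacent (a clique of size 4), so at least 4 colors are needed.
One proper 4-coloring: 1=red, 2=red, 3=blue, 4=blue, 5=blue, 6=yellow, 7=green, 8=yellow, 9=yellow, 10=red.
That is already a proper 4-coloring.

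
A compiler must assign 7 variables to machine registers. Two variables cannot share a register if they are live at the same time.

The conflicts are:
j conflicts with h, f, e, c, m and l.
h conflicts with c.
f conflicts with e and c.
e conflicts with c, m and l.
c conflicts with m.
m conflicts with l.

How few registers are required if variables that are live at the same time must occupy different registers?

j, e, c, m all conflict with each other, so at least 4 registers are needed.
Using 4 registers: j=1, h=3, f=4, e=3, c=2, m=4, l=2. No two conflicting variables share a register.

4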